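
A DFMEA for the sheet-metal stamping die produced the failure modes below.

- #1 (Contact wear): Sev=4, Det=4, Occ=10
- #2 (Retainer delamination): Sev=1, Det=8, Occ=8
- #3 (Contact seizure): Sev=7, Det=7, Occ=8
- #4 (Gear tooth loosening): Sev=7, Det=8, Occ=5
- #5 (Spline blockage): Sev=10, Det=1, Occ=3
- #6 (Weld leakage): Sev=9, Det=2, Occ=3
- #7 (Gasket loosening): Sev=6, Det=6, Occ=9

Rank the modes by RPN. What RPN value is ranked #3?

280

RPN = Severity × Occurrence × Detection:
  #1: 4 × 10 × 4 = 160
  #2: 1 × 8 × 8 = 64
  #3: 7 × 8 × 7 = 392
  #4: 7 × 5 × 8 = 280
  #5: 10 × 3 × 1 = 30
  #6: 9 × 3 × 2 = 54
  #7: 6 × 9 × 6 = 324
Sorted descending: 392, 324, 280, 160, 64, 54, 30.
The third-highest RPN is 280 (#4).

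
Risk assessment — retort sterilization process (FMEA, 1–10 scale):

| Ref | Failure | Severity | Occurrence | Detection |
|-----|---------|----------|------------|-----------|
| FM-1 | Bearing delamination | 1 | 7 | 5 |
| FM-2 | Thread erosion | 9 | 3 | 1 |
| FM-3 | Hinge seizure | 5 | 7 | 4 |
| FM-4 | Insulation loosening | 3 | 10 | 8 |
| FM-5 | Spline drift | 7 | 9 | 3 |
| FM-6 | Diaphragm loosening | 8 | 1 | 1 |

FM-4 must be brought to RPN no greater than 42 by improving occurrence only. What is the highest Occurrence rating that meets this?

1

FM-4: S=3, O=10, D=8 → current RPN = 240.
Fixed product = 24. Need 24 × O ≤ 42, so O ≤ 42/24 = 1.75.
Maximum integer Occurrence rating = 1 (gives RPN 24; O=2 would give 48 > 42).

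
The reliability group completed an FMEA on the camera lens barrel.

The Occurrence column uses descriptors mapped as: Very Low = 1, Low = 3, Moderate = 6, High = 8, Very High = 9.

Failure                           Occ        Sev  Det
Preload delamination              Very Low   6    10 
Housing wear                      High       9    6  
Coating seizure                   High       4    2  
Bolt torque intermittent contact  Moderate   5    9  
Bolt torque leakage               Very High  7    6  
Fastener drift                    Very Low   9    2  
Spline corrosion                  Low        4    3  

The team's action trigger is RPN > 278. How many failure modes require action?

RPN = Severity × Occurrence × Detection:
  Preload delamination: 6 × 1 × 10 = 60
  Housing wear: 9 × 8 × 6 = 432
  Coating seizure: 4 × 8 × 2 = 64
  Bolt torque intermittent contact: 5 × 6 × 9 = 270
  Bolt torque leakage: 7 × 9 × 6 = 378
  Fastener drift: 9 × 1 × 2 = 18
  Spline corrosion: 4 × 3 × 3 = 36
Modes with RPN > 278: Housing wear (432), Bolt torque leakage (378) → 2.

2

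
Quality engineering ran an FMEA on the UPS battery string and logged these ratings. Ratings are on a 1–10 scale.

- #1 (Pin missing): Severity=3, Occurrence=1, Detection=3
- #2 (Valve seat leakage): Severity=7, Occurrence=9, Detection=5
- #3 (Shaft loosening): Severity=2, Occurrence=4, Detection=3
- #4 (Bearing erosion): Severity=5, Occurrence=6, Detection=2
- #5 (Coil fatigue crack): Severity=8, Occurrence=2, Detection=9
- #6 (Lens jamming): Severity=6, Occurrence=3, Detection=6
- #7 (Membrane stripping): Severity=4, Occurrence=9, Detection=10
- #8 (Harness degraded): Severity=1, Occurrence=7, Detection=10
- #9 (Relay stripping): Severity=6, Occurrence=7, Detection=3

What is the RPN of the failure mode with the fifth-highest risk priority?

RPN = Severity × Occurrence × Detection:
  #1: 3 × 1 × 3 = 9
  #2: 7 × 9 × 5 = 315
  #3: 2 × 4 × 3 = 24
  #4: 5 × 6 × 2 = 60
  #5: 8 × 2 × 9 = 144
  #6: 6 × 3 × 6 = 108
  #7: 4 × 9 × 10 = 360
  #8: 1 × 7 × 10 = 70
  #9: 6 × 7 × 3 = 126
Sorted descending: 360, 315, 144, 126, 108, 70, 60, 24, 9.
The fifth-highest RPN is 108 (#6).

108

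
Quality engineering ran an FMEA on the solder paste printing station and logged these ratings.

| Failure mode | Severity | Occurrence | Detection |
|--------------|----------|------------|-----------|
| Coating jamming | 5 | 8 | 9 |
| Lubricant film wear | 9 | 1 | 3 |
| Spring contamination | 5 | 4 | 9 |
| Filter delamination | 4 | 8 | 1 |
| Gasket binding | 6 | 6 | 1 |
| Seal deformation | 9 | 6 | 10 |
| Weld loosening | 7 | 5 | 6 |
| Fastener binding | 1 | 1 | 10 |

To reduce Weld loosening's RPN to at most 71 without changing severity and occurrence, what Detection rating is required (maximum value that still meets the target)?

2

Weld loosening: S=7, O=5, D=6 → current RPN = 210.
Fixed product = 35. Need 35 × D ≤ 71, so D ≤ 71/35 = 2.03.
Maximum integer Detection rating = 2 (gives RPN 70; D=3 would give 105 > 71).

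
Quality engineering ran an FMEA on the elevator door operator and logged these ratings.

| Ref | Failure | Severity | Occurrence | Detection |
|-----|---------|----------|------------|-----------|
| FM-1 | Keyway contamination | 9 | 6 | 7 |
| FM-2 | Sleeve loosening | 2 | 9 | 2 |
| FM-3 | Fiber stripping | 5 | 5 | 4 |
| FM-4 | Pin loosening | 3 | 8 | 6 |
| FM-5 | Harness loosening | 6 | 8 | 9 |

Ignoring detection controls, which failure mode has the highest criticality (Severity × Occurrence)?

FM-1

Criticality = Severity × Occurrence:
  FM-1: 9 × 6 = 54
  FM-2: 2 × 9 = 18
  FM-3: 5 × 5 = 25
  FM-4: 3 × 8 = 24
  FM-5: 6 × 8 = 48
Highest criticality is 54 → FM-1.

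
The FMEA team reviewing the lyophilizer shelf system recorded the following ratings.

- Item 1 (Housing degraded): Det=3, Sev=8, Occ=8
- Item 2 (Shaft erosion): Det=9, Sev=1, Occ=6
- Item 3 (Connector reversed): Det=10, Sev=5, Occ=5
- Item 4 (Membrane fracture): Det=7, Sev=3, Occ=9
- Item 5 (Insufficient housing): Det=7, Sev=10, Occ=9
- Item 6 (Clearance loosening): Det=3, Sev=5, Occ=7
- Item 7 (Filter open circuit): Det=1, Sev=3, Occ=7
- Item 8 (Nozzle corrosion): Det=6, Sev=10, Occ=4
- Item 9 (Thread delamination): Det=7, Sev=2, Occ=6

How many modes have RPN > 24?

RPN = Severity × Occurrence × Detection:
  Item 1: 8 × 8 × 3 = 192
  Item 2: 1 × 6 × 9 = 54
  Item 3: 5 × 5 × 10 = 250
  Item 4: 3 × 9 × 7 = 189
  Item 5: 10 × 9 × 7 = 630
  Item 6: 5 × 7 × 3 = 105
  Item 7: 3 × 7 × 1 = 21
  Item 8: 10 × 4 × 6 = 240
  Item 9: 2 × 6 × 7 = 84
Modes with RPN > 24: Item 1 (192), Item 2 (54), Item 3 (250), Item 4 (189), Item 5 (630), Item 6 (105), Item 8 (240), Item 9 (84) → 8.

8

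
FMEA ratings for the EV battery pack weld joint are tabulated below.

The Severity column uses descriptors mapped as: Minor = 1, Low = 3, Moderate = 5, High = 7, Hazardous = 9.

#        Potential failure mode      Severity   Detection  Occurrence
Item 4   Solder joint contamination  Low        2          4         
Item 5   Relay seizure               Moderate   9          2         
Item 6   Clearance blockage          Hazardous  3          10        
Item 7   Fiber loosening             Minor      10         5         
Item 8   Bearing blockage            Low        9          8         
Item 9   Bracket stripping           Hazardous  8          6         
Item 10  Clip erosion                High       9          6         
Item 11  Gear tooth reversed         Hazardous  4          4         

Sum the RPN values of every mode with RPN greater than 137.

RPN = Severity × Occurrence × Detection:
  Item 4: 3 × 4 × 2 = 24
  Item 5: 5 × 2 × 9 = 90
  Item 6: 9 × 10 × 3 = 270
  Item 7: 1 × 5 × 10 = 50
  Item 8: 3 × 8 × 9 = 216
  Item 9: 9 × 6 × 8 = 432
  Item 10: 7 × 6 × 9 = 378
  Item 11: 9 × 4 × 4 = 144
RPN > 137: Item 6 (270), Item 8 (216), Item 9 (432), Item 10 (378), Item 11 (144).
Sum: 270 + 216 + 432 + 378 + 144 = 1440.

1440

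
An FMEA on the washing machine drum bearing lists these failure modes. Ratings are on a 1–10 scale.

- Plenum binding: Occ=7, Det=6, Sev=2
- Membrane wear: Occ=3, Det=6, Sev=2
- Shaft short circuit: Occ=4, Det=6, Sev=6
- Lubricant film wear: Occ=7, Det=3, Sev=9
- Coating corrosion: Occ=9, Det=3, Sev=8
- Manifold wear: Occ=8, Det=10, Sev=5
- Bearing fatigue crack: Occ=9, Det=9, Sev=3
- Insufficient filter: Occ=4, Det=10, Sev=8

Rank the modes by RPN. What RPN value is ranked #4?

RPN = Severity × Occurrence × Detection:
  Plenum binding: 2 × 7 × 6 = 84
  Membrane wear: 2 × 3 × 6 = 36
  Shaft short circuit: 6 × 4 × 6 = 144
  Lubricant film wear: 9 × 7 × 3 = 189
  Coating corrosion: 8 × 9 × 3 = 216
  Manifold wear: 5 × 8 × 10 = 400
  Bearing fatigue crack: 3 × 9 × 9 = 243
  Insufficient filter: 8 × 4 × 10 = 320
Sorted descending: 400, 320, 243, 216, 189, 144, 84, 36.
The fourth-highest RPN is 216 (Coating corrosion).

216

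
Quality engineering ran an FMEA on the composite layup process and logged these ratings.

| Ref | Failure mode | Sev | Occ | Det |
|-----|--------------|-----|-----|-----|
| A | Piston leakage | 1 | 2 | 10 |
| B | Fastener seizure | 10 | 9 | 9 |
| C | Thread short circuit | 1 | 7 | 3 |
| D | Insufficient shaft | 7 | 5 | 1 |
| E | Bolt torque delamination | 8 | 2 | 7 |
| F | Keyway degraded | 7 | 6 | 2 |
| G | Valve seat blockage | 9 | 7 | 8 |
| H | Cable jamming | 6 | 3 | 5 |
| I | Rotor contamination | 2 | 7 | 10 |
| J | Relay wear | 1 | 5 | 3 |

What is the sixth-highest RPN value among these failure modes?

84

RPN = Severity × Occurrence × Detection:
  A: 1 × 2 × 10 = 20
  B: 10 × 9 × 9 = 810
  C: 1 × 7 × 3 = 21
  D: 7 × 5 × 1 = 35
  E: 8 × 2 × 7 = 112
  F: 7 × 6 × 2 = 84
  G: 9 × 7 × 8 = 504
  H: 6 × 3 × 5 = 90
  I: 2 × 7 × 10 = 140
  J: 1 × 5 × 3 = 15
Sorted descending: 810, 504, 140, 112, 90, 84, 35, 21, 20, 15.
The sixth-highest RPN is 84 (F).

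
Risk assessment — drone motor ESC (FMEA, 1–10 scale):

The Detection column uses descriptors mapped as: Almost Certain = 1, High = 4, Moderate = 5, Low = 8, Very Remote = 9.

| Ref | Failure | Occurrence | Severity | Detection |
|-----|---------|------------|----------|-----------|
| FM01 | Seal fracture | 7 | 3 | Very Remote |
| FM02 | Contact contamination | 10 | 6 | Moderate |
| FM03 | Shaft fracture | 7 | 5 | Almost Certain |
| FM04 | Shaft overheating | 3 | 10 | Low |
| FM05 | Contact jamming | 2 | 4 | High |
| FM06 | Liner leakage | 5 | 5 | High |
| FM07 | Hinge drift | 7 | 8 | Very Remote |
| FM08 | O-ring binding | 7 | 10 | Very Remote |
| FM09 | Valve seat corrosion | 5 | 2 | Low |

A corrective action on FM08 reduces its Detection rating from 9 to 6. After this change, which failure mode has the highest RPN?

FM07

RPN = Severity × Occurrence × Detection:
  FM01: 3 × 7 × 9 = 189
  FM02: 6 × 10 × 5 = 300
  FM03: 5 × 7 × 1 = 35
  FM04: 10 × 3 × 8 = 240
  FM05: 4 × 2 × 4 = 32
  FM06: 5 × 5 × 4 = 100
  FM07: 8 × 7 × 9 = 504
  FM08: 10 × 7 × 9 = 630
  FM09: 2 × 5 × 8 = 80
After action: FM08 → 10 × 7 × 6 = 420.
Revised RPNs: FM07=504, FM08=420, FM02=300, FM04=240, FM01=189, FM06=100, FM09=80, FM03=35, FM05=32.
Highest is now FM07 (504).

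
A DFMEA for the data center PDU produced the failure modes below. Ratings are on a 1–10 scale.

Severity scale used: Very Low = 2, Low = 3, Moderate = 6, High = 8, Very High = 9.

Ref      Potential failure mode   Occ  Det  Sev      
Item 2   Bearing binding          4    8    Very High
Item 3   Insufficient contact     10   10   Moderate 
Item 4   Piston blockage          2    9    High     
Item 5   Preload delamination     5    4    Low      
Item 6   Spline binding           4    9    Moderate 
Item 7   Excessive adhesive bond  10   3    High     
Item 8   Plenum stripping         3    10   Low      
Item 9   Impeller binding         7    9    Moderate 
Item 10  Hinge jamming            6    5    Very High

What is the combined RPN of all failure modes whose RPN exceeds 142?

2136

RPN = Severity × Occurrence × Detection:
  Item 2: 9 × 4 × 8 = 288
  Item 3: 6 × 10 × 10 = 600
  Item 4: 8 × 2 × 9 = 144
  Item 5: 3 × 5 × 4 = 60
  Item 6: 6 × 4 × 9 = 216
  Item 7: 8 × 10 × 3 = 240
  Item 8: 3 × 3 × 10 = 90
  Item 9: 6 × 7 × 9 = 378
  Item 10: 9 × 6 × 5 = 270
RPN > 142: Item 2 (288), Item 3 (600), Item 4 (144), Item 6 (216), Item 7 (240), Item 9 (378), Item 10 (270).
Sum: 288 + 600 + 144 + 216 + 240 + 378 + 270 = 2136.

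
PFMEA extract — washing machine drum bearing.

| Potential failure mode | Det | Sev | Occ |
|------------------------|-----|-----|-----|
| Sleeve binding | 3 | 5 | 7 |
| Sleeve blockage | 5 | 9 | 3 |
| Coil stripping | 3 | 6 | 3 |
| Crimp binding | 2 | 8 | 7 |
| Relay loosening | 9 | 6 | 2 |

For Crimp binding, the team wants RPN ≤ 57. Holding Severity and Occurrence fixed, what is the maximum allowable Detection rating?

1

Crimp binding: S=8, O=7, D=2 → current RPN = 112.
Fixed product = 56. Need 56 × D ≤ 57, so D ≤ 57/56 = 1.02.
Maximum integer Detection rating = 1 (gives RPN 56; D=2 would give 112 > 57).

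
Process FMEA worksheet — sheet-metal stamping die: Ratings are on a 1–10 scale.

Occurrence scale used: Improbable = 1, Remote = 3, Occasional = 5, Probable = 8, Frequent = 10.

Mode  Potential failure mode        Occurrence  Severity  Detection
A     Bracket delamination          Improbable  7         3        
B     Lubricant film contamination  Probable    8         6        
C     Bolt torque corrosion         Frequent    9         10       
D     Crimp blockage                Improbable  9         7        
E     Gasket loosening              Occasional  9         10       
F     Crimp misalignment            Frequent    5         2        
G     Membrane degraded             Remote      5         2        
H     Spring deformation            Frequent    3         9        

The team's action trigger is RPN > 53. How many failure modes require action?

6

RPN = Severity × Occurrence × Detection:
  A: 7 × 1 × 3 = 21
  B: 8 × 8 × 6 = 384
  C: 9 × 10 × 10 = 900
  D: 9 × 1 × 7 = 63
  E: 9 × 5 × 10 = 450
  F: 5 × 10 × 2 = 100
  G: 5 × 3 × 2 = 30
  H: 3 × 10 × 9 = 270
Modes with RPN > 53: B (384), C (900), D (63), E (450), F (100), H (270) → 6.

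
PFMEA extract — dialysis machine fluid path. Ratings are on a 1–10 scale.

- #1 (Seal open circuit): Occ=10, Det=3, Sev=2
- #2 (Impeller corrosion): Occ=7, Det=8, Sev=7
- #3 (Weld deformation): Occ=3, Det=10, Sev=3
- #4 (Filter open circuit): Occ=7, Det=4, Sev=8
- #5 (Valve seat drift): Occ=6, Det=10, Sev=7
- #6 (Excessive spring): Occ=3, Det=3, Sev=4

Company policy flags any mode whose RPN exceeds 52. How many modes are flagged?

RPN = Severity × Occurrence × Detection:
  #1: 2 × 10 × 3 = 60
  #2: 7 × 7 × 8 = 392
  #3: 3 × 3 × 10 = 90
  #4: 8 × 7 × 4 = 224
  #5: 7 × 6 × 10 = 420
  #6: 4 × 3 × 3 = 36
Modes with RPN > 52: #1 (60), #2 (392), #3 (90), #4 (224), #5 (420) → 5.

5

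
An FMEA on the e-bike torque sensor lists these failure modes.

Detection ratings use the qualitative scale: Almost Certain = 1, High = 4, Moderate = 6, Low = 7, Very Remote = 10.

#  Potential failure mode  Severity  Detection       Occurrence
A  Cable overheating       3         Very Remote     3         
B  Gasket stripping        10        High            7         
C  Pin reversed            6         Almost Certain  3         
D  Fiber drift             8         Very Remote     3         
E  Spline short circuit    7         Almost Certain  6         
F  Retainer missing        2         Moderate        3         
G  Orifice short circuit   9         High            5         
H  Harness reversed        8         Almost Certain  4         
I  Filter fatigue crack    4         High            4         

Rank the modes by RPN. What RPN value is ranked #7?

RPN = Severity × Occurrence × Detection:
  A: 3 × 3 × 10 = 90
  B: 10 × 7 × 4 = 280
  C: 6 × 3 × 1 = 18
  D: 8 × 3 × 10 = 240
  E: 7 × 6 × 1 = 42
  F: 2 × 3 × 6 = 36
  G: 9 × 5 × 4 = 180
  H: 8 × 4 × 1 = 32
  I: 4 × 4 × 4 = 64
Sorted descending: 280, 240, 180, 90, 64, 42, 36, 32, 18.
The seventh-highest RPN is 36 (F).

36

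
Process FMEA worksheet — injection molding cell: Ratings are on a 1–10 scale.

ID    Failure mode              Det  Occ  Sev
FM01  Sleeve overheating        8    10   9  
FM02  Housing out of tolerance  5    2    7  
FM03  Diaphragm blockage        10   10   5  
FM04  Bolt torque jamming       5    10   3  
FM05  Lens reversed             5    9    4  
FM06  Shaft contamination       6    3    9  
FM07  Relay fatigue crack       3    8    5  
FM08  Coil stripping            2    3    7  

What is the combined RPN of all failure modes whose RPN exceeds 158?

1562

RPN = Severity × Occurrence × Detection:
  FM01: 9 × 10 × 8 = 720
  FM02: 7 × 2 × 5 = 70
  FM03: 5 × 10 × 10 = 500
  FM04: 3 × 10 × 5 = 150
  FM05: 4 × 9 × 5 = 180
  FM06: 9 × 3 × 6 = 162
  FM07: 5 × 8 × 3 = 120
  FM08: 7 × 3 × 2 = 42
RPN > 158: FM01 (720), FM03 (500), FM05 (180), FM06 (162).
Sum: 720 + 500 + 180 + 162 = 1562.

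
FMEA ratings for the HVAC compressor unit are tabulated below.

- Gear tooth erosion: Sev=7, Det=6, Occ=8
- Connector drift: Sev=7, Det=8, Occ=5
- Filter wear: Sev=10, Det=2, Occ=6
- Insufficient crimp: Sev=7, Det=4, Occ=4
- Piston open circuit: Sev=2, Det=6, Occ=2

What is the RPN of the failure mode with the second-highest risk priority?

280

RPN = Severity × Occurrence × Detection:
  Gear tooth erosion: 7 × 8 × 6 = 336
  Connector drift: 7 × 5 × 8 = 280
  Filter wear: 10 × 6 × 2 = 120
  Insufficient crimp: 7 × 4 × 4 = 112
  Piston open circuit: 2 × 2 × 6 = 24
Sorted descending: 336, 280, 120, 112, 24.
The second-highest RPN is 280 (Connector drift).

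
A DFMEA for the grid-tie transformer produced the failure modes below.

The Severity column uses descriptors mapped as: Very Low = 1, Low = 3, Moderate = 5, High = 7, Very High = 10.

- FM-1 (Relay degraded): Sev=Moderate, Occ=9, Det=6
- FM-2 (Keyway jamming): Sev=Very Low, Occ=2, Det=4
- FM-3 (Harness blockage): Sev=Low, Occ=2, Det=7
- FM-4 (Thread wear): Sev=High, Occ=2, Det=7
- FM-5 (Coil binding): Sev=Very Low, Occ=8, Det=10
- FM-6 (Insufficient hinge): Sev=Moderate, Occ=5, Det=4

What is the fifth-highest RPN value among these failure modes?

RPN = Severity × Occurrence × Detection:
  FM-1: 5 × 9 × 6 = 270
  FM-2: 1 × 2 × 4 = 8
  FM-3: 3 × 2 × 7 = 42
  FM-4: 7 × 2 × 7 = 98
  FM-5: 1 × 8 × 10 = 80
  FM-6: 5 × 5 × 4 = 100
Sorted descending: 270, 100, 98, 80, 42, 8.
The fifth-highest RPN is 42 (FM-3).

42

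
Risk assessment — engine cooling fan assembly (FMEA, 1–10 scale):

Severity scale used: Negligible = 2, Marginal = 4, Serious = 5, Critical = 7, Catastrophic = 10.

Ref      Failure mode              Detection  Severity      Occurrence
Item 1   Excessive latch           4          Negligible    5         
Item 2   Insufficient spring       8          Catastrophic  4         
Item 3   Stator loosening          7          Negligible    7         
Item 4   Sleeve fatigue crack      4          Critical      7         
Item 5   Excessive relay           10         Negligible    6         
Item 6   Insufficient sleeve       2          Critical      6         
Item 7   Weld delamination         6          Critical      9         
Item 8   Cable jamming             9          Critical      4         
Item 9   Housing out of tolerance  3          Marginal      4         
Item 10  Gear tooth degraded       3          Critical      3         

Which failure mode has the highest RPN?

Item 7

RPN = Severity × Occurrence × Detection:
  Item 1: 2 × 5 × 4 = 40
  Item 2: 10 × 4 × 8 = 320
  Item 3: 2 × 7 × 7 = 98
  Item 4: 7 × 7 × 4 = 196
  Item 5: 2 × 6 × 10 = 120
  Item 6: 7 × 6 × 2 = 84
  Item 7: 7 × 9 × 6 = 378
  Item 8: 7 × 4 × 9 = 252
  Item 9: 4 × 4 × 3 = 48
  Item 10: 7 × 3 × 3 = 63
Highest RPN is 378 → Item 7.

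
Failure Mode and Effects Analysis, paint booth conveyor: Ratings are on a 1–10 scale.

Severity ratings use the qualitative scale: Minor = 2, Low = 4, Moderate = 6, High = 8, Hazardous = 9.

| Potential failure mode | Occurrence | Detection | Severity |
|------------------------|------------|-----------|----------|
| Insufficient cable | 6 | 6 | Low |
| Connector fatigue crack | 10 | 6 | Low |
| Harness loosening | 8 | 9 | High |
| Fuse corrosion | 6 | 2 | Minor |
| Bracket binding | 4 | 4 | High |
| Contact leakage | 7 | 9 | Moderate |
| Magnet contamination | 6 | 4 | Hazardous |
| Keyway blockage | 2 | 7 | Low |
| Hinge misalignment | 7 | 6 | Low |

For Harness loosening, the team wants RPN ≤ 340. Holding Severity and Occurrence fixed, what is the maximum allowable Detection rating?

Harness loosening: S=8, O=8, D=9 → current RPN = 576.
Fixed product = 64. Need 64 × D ≤ 340, so D ≤ 340/64 = 5.31.
Maximum integer Detection rating = 5 (gives RPN 320; D=6 would give 384 > 340).

5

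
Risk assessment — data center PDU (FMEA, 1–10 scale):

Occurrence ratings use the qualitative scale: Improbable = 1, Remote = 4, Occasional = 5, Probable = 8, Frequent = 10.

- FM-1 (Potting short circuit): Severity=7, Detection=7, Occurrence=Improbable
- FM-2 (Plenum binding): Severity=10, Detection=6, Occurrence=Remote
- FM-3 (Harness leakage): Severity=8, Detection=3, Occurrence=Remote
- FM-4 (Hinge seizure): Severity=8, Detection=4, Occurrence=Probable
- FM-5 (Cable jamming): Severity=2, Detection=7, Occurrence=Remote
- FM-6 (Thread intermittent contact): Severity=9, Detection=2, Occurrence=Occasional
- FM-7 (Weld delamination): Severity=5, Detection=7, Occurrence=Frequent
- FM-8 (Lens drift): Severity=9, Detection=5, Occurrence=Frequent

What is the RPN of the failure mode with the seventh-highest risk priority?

56

RPN = Severity × Occurrence × Detection:
  FM-1: 7 × 1 × 7 = 49
  FM-2: 10 × 4 × 6 = 240
  FM-3: 8 × 4 × 3 = 96
  FM-4: 8 × 8 × 4 = 256
  FM-5: 2 × 4 × 7 = 56
  FM-6: 9 × 5 × 2 = 90
  FM-7: 5 × 10 × 7 = 350
  FM-8: 9 × 10 × 5 = 450
Sorted descending: 450, 350, 256, 240, 96, 90, 56, 49.
The seventh-highest RPN is 56 (FM-5).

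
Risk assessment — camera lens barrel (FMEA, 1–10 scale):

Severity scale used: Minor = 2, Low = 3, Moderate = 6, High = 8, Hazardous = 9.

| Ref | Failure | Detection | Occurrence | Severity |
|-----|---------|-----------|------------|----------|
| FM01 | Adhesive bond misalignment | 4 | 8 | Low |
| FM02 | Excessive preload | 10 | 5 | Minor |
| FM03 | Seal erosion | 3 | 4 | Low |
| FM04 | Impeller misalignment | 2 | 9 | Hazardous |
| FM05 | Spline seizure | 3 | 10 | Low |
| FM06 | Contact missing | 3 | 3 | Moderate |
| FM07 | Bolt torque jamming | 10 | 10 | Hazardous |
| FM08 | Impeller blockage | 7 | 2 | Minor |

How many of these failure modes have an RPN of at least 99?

RPN = Severity × Occurrence × Detection:
  FM01: 3 × 8 × 4 = 96
  FM02: 2 × 5 × 10 = 100
  FM03: 3 × 4 × 3 = 36
  FM04: 9 × 9 × 2 = 162
  FM05: 3 × 10 × 3 = 90
  FM06: 6 × 3 × 3 = 54
  FM07: 9 × 10 × 10 = 900
  FM08: 2 × 2 × 7 = 28
Modes with RPN ≥ 99: FM02 (100), FM04 (162), FM07 (900) → 3.

3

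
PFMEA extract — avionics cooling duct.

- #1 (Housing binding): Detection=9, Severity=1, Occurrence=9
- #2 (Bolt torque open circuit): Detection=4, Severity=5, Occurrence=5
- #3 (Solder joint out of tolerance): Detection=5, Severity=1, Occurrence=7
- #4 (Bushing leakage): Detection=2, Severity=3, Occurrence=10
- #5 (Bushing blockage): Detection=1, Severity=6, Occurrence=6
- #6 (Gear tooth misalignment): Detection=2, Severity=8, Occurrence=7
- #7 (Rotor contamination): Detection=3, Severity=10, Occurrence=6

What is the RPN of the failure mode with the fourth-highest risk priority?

RPN = Severity × Occurrence × Detection:
  #1: 1 × 9 × 9 = 81
  #2: 5 × 5 × 4 = 100
  #3: 1 × 7 × 5 = 35
  #4: 3 × 10 × 2 = 60
  #5: 6 × 6 × 1 = 36
  #6: 8 × 7 × 2 = 112
  #7: 10 × 6 × 3 = 180
Sorted descending: 180, 112, 100, 81, 60, 36, 35.
The fourth-highest RPN is 81 (#1).

81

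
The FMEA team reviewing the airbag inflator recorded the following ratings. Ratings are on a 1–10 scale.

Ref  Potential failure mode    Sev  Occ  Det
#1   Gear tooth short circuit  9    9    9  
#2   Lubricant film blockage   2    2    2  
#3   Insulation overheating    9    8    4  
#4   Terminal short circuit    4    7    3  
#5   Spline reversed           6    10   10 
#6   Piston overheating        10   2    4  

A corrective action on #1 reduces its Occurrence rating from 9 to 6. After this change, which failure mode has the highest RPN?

#5

RPN = Severity × Occurrence × Detection:
  #1: 9 × 9 × 9 = 729
  #2: 2 × 2 × 2 = 8
  #3: 9 × 8 × 4 = 288
  #4: 4 × 7 × 3 = 84
  #5: 6 × 10 × 10 = 600
  #6: 10 × 2 × 4 = 80
After action: #1 → 9 × 6 × 9 = 486.
Revised RPNs: #5=600, #1=486, #3=288, #4=84, #6=80, #2=8.
Highest is now #5 (600).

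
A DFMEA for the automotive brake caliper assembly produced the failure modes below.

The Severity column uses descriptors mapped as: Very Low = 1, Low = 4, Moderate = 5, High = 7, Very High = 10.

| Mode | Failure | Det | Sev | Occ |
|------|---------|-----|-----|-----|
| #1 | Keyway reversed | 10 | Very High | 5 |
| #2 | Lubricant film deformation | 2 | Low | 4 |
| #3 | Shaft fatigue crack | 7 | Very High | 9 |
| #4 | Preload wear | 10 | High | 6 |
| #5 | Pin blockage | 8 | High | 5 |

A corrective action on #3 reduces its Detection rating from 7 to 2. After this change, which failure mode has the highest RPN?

RPN = Severity × Occurrence × Detection:
  #1: 10 × 5 × 10 = 500
  #2: 4 × 4 × 2 = 32
  #3: 10 × 9 × 7 = 630
  #4: 7 × 6 × 10 = 420
  #5: 7 × 5 × 8 = 280
After action: #3 → 10 × 9 × 2 = 180.
Revised RPNs: #1=500, #4=420, #5=280, #3=180, #2=32.
Highest is now #1 (500).

#1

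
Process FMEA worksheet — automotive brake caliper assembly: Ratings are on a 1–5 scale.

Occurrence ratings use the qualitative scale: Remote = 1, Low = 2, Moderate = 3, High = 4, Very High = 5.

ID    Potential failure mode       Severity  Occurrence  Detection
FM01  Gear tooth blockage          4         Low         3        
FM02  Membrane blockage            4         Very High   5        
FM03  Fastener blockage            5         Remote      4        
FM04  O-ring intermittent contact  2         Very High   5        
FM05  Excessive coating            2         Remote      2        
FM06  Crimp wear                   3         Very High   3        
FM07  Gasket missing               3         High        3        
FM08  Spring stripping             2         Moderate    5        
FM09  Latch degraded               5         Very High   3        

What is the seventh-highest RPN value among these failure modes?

24

RPN = Severity × Occurrence × Detection:
  FM01: 4 × 2 × 3 = 24
  FM02: 4 × 5 × 5 = 100
  FM03: 5 × 1 × 4 = 20
  FM04: 2 × 5 × 5 = 50
  FM05: 2 × 1 × 2 = 4
  FM06: 3 × 5 × 3 = 45
  FM07: 3 × 4 × 3 = 36
  FM08: 2 × 3 × 5 = 30
  FM09: 5 × 5 × 3 = 75
Sorted descending: 100, 75, 50, 45, 36, 30, 24, 20, 4.
The seventh-highest RPN is 24 (FM01).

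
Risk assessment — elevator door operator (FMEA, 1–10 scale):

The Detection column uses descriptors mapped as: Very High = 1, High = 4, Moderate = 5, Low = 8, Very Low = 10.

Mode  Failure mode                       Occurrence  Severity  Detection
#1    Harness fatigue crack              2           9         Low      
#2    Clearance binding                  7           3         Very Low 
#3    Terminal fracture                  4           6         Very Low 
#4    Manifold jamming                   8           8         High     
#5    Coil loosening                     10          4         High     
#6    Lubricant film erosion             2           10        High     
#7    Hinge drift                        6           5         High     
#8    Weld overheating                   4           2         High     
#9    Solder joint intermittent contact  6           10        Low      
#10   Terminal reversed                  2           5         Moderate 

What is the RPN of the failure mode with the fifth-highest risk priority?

RPN = Severity × Occurrence × Detection:
  #1: 9 × 2 × 8 = 144
  #2: 3 × 7 × 10 = 210
  #3: 6 × 4 × 10 = 240
  #4: 8 × 8 × 4 = 256
  #5: 4 × 10 × 4 = 160
  #6: 10 × 2 × 4 = 80
  #7: 5 × 6 × 4 = 120
  #8: 2 × 4 × 4 = 32
  #9: 10 × 6 × 8 = 480
  #10: 5 × 2 × 5 = 50
Sorted descending: 480, 256, 240, 210, 160, 144, 120, 80, 50, 32.
The fifth-highest RPN is 160 (#5).

160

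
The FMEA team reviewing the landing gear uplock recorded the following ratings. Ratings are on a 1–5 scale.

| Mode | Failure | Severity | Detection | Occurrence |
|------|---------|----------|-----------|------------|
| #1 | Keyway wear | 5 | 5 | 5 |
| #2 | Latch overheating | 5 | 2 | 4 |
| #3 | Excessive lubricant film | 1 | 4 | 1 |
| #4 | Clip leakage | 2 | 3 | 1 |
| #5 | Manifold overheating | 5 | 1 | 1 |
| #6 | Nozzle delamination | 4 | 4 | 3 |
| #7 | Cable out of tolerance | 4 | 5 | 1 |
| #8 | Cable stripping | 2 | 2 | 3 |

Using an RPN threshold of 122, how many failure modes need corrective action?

RPN = Severity × Occurrence × Detection:
  #1: 5 × 5 × 5 = 125
  #2: 5 × 4 × 2 = 40
  #3: 1 × 1 × 4 = 4
  #4: 2 × 1 × 3 = 6
  #5: 5 × 1 × 1 = 5
  #6: 4 × 3 × 4 = 48
  #7: 4 × 1 × 5 = 20
  #8: 2 × 3 × 2 = 12
Modes with RPN ≥ 122: #1 (125) → 1.

1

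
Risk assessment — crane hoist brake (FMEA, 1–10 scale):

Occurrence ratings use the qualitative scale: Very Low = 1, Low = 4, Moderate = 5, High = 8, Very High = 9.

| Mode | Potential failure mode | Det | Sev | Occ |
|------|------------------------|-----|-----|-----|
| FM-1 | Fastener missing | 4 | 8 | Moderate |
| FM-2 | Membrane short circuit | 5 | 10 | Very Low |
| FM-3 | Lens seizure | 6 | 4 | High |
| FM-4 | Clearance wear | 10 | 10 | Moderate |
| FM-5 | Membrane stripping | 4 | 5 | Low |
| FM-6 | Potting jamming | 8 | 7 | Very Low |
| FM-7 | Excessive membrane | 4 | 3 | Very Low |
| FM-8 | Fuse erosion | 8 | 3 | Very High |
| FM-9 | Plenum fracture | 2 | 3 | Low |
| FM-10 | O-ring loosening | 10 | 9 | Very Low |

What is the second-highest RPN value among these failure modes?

RPN = Severity × Occurrence × Detection:
  FM-1: 8 × 5 × 4 = 160
  FM-2: 10 × 1 × 5 = 50
  FM-3: 4 × 8 × 6 = 192
  FM-4: 10 × 5 × 10 = 500
  FM-5: 5 × 4 × 4 = 80
  FM-6: 7 × 1 × 8 = 56
  FM-7: 3 × 1 × 4 = 12
  FM-8: 3 × 9 × 8 = 216
  FM-9: 3 × 4 × 2 = 24
  FM-10: 9 × 1 × 10 = 90
Sorted descending: 500, 216, 192, 160, 90, 80, 56, 50, 24, 12.
The second-highest RPN is 216 (FM-8).

216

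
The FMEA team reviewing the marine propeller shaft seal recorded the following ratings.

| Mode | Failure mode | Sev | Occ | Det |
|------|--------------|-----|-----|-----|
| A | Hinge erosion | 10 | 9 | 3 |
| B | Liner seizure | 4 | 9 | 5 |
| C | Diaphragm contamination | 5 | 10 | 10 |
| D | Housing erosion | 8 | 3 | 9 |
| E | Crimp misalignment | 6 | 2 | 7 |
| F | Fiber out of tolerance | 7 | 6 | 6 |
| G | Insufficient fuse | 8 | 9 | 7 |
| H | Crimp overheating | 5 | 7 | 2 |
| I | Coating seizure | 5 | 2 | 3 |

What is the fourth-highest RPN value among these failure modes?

RPN = Severity × Occurrence × Detection:
  A: 10 × 9 × 3 = 270
  B: 4 × 9 × 5 = 180
  C: 5 × 10 × 10 = 500
  D: 8 × 3 × 9 = 216
  E: 6 × 2 × 7 = 84
  F: 7 × 6 × 6 = 252
  G: 8 × 9 × 7 = 504
  H: 5 × 7 × 2 = 70
  I: 5 × 2 × 3 = 30
Sorted descending: 504, 500, 270, 252, 216, 180, 84, 70, 30.
The fourth-highest RPN is 252 (F).

252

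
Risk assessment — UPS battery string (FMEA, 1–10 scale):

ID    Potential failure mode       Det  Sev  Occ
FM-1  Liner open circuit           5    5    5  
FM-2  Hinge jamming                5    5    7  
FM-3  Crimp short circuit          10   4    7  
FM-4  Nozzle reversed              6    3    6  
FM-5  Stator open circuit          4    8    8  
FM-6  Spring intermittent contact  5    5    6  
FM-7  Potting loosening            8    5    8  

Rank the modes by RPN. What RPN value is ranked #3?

RPN = Severity × Occurrence × Detection:
  FM-1: 5 × 5 × 5 = 125
  FM-2: 5 × 7 × 5 = 175
  FM-3: 4 × 7 × 10 = 280
  FM-4: 3 × 6 × 6 = 108
  FM-5: 8 × 8 × 4 = 256
  FM-6: 5 × 6 × 5 = 150
  FM-7: 5 × 8 × 8 = 320
Sorted descending: 320, 280, 256, 175, 150, 125, 108.
The third-highest RPN is 256 (FM-5).

256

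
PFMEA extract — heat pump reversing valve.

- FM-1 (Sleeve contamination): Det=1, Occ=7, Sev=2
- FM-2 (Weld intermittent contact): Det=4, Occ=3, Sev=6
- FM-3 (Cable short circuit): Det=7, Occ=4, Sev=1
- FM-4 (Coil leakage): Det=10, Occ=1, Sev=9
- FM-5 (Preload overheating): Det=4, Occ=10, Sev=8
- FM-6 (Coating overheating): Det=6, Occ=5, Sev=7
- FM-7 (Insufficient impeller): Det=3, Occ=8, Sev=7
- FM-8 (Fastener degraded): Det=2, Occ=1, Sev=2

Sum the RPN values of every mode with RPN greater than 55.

RPN = Severity × Occurrence × Detection:
  FM-1: 2 × 7 × 1 = 14
  FM-2: 6 × 3 × 4 = 72
  FM-3: 1 × 4 × 7 = 28
  FM-4: 9 × 1 × 10 = 90
  FM-5: 8 × 10 × 4 = 320
  FM-6: 7 × 5 × 6 = 210
  FM-7: 7 × 8 × 3 = 168
  FM-8: 2 × 1 × 2 = 4
RPN > 55: FM-2 (72), FM-4 (90), FM-5 (320), FM-6 (210), FM-7 (168).
Sum: 72 + 90 + 320 + 210 + 168 = 860.

860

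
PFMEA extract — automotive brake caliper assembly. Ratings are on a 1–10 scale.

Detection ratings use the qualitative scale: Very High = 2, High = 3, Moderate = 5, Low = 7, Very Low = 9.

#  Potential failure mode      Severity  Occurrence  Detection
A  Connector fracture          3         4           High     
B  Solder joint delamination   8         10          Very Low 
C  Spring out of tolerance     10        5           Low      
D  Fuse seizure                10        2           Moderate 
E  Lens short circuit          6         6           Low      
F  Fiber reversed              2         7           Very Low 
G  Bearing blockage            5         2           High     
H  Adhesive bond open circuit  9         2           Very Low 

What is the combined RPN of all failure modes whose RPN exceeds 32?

RPN = Severity × Occurrence × Detection:
  A: 3 × 4 × 3 = 36
  B: 8 × 10 × 9 = 720
  C: 10 × 5 × 7 = 350
  D: 10 × 2 × 5 = 100
  E: 6 × 6 × 7 = 252
  F: 2 × 7 × 9 = 126
  G: 5 × 2 × 3 = 30
  H: 9 × 2 × 9 = 162
RPN > 32: A (36), B (720), C (350), D (100), E (252), F (126), H (162).
Sum: 36 + 720 + 350 + 100 + 252 + 126 + 162 = 1746.

1746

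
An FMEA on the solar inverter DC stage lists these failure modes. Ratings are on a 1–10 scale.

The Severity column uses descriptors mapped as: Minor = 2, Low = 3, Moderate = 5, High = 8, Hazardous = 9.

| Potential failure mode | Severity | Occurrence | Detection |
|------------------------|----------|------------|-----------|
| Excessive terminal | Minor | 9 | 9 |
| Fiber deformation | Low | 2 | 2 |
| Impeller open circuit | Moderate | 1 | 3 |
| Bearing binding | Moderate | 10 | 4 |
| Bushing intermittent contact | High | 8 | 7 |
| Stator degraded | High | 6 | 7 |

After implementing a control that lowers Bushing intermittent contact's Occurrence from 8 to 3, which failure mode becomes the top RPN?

RPN = Severity × Occurrence × Detection:
  Excessive terminal: 2 × 9 × 9 = 162
  Fiber deformation: 3 × 2 × 2 = 12
  Impeller open circuit: 5 × 1 × 3 = 15
  Bearing binding: 5 × 10 × 4 = 200
  Bushing intermittent contact: 8 × 8 × 7 = 448
  Stator degraded: 8 × 6 × 7 = 336
After action: Bushing intermittent contact → 8 × 3 × 7 = 168.
Revised RPNs: Stator degraded=336, Bearing binding=200, Bushing intermittent contact=168, Excessive terminal=162, Impeller open circuit=15, Fiber deformation=12.
Highest is now Stator degraded (336).

Stator degraded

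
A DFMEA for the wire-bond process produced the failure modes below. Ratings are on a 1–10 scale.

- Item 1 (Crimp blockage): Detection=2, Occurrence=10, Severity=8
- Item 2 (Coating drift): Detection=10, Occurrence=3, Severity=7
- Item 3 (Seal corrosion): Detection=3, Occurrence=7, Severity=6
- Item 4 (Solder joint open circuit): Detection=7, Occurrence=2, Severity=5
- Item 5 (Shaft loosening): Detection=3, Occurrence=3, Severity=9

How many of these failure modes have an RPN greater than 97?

3

RPN = Severity × Occurrence × Detection:
  Item 1: 8 × 10 × 2 = 160
  Item 2: 7 × 3 × 10 = 210
  Item 3: 6 × 7 × 3 = 126
  Item 4: 5 × 2 × 7 = 70
  Item 5: 9 × 3 × 3 = 81
Modes with RPN > 97: Item 1 (160), Item 2 (210), Item 3 (126) → 3.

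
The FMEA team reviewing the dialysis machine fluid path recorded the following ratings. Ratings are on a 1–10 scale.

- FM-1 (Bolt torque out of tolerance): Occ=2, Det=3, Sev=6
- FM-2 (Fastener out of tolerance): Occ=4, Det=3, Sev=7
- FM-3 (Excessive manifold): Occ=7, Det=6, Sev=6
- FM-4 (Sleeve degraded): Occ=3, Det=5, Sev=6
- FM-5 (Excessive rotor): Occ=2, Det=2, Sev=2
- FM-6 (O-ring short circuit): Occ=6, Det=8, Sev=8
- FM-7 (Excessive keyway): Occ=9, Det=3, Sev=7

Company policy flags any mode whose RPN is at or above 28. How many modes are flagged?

6

RPN = Severity × Occurrence × Detection:
  FM-1: 6 × 2 × 3 = 36
  FM-2: 7 × 4 × 3 = 84
  FM-3: 6 × 7 × 6 = 252
  FM-4: 6 × 3 × 5 = 90
  FM-5: 2 × 2 × 2 = 8
  FM-6: 8 × 6 × 8 = 384
  FM-7: 7 × 9 × 3 = 189
Modes with RPN ≥ 28: FM-1 (36), FM-2 (84), FM-3 (252), FM-4 (90), FM-6 (384), FM-7 (189) → 6.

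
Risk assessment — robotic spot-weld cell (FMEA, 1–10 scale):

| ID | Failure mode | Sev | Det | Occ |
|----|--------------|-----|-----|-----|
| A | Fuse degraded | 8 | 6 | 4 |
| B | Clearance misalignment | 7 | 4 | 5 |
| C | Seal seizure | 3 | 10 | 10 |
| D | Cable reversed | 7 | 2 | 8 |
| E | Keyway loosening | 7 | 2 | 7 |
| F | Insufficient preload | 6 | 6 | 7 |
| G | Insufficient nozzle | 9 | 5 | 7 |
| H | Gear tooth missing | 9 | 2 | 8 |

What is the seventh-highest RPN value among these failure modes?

RPN = Severity × Occurrence × Detection:
  A: 8 × 4 × 6 = 192
  B: 7 × 5 × 4 = 140
  C: 3 × 10 × 10 = 300
  D: 7 × 8 × 2 = 112
  E: 7 × 7 × 2 = 98
  F: 6 × 7 × 6 = 252
  G: 9 × 7 × 5 = 315
  H: 9 × 8 × 2 = 144
Sorted descending: 315, 300, 252, 192, 144, 140, 112, 98.
The seventh-highest RPN is 112 (D).

112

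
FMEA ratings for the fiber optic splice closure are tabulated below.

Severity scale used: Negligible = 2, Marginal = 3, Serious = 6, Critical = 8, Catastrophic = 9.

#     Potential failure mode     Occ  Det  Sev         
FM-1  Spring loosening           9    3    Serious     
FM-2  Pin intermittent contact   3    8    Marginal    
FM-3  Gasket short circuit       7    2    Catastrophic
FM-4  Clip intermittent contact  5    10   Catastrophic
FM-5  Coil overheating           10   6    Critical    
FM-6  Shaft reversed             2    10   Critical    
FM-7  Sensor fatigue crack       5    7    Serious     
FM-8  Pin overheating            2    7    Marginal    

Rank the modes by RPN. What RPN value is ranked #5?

RPN = Severity × Occurrence × Detection:
  FM-1: 6 × 9 × 3 = 162
  FM-2: 3 × 3 × 8 = 72
  FM-3: 9 × 7 × 2 = 126
  FM-4: 9 × 5 × 10 = 450
  FM-5: 8 × 10 × 6 = 480
  FM-6: 8 × 2 × 10 = 160
  FM-7: 6 × 5 × 7 = 210
  FM-8: 3 × 2 × 7 = 42
Sorted descending: 480, 450, 210, 162, 160, 126, 72, 42.
The fifth-highest RPN is 160 (FM-6).

160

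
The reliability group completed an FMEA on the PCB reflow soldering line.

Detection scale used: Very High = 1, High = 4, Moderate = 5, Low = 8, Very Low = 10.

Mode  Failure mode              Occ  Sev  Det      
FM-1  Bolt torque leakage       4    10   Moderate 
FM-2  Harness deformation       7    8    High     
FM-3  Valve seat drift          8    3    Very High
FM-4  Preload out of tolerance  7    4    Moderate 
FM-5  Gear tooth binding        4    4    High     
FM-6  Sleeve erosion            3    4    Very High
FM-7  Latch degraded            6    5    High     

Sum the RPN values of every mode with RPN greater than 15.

RPN = Severity × Occurrence × Detection:
  FM-1: 10 × 4 × 5 = 200
  FM-2: 8 × 7 × 4 = 224
  FM-3: 3 × 8 × 1 = 24
  FM-4: 4 × 7 × 5 = 140
  FM-5: 4 × 4 × 4 = 64
  FM-6: 4 × 3 × 1 = 12
  FM-7: 5 × 6 × 4 = 120
RPN > 15: FM-1 (200), FM-2 (224), FM-3 (24), FM-4 (140), FM-5 (64), FM-7 (120).
Sum: 200 + 224 + 24 + 140 + 64 + 120 = 772.

772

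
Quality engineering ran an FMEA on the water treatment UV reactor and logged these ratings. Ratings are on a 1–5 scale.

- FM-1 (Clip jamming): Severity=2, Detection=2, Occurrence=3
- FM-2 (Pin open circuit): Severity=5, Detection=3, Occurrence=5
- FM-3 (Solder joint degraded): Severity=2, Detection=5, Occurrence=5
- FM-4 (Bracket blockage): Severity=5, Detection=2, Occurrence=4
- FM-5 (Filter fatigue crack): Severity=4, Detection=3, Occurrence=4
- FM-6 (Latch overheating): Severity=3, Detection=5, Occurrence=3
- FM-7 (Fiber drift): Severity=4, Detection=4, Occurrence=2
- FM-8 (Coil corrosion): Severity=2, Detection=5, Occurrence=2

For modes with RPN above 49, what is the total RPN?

RPN = Severity × Occurrence × Detection:
  FM-1: 2 × 3 × 2 = 12
  FM-2: 5 × 5 × 3 = 75
  FM-3: 2 × 5 × 5 = 50
  FM-4: 5 × 4 × 2 = 40
  FM-5: 4 × 4 × 3 = 48
  FM-6: 3 × 3 × 5 = 45
  FM-7: 4 × 2 × 4 = 32
  FM-8: 2 × 2 × 5 = 20
RPN > 49: FM-2 (75), FM-3 (50).
Sum: 75 + 50 = 125.

125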